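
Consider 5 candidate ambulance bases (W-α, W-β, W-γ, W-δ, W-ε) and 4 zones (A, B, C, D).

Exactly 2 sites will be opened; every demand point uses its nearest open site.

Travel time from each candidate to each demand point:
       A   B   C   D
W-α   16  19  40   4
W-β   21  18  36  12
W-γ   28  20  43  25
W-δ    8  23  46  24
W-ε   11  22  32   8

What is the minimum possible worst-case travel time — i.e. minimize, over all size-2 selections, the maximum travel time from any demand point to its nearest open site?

32

Open {W-α, W-ε}.
  Farthest demand point is C at travel time 32 (to W-ε); all others are ≤ 32.
With {W-β, W-ε} the worst case is 32.
With {W-γ, W-ε} the worst case is 32.
No size-2 selection achieves below 32.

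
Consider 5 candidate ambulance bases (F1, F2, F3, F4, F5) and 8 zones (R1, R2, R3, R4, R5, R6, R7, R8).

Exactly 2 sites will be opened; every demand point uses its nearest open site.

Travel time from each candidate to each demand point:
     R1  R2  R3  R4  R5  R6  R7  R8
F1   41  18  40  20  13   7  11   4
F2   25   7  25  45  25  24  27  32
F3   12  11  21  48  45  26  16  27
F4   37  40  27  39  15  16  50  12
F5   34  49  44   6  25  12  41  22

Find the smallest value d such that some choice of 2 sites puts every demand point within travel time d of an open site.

Open {F1, F3}.
  Farthest demand point is R3 at travel time 21 (to F3); all others are ≤ 21.
With {F1, F2} the worst case is 25.
With {F3, F5} the worst case is 25.
No size-2 selection achieves below 21.

21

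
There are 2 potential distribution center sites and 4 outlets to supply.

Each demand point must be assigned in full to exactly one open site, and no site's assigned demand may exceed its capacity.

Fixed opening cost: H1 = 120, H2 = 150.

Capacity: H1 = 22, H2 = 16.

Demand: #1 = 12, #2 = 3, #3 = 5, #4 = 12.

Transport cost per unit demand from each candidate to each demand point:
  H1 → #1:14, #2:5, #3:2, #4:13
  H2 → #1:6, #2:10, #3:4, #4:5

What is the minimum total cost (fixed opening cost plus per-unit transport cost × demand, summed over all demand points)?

523

Open {H1, H2}; cheapest assignment that respects the capacities:
  H1 (cap 22, load 20): #2, #3, #4 — cost 3×5 + 5×2 + 12×13 = 181
  H2 (cap 16, load 12): #1 — cost 12×6 = 72
  Shipping 253, fixed 270 → total 523.
  Any other capacity-feasible assignment to {H1, H2} ships for at least 253.
Total demand is 32 and no other set of sites has combined capacity ≥ 32, so {H1, H2} is the only feasible choice of open sites. Minimum: 523.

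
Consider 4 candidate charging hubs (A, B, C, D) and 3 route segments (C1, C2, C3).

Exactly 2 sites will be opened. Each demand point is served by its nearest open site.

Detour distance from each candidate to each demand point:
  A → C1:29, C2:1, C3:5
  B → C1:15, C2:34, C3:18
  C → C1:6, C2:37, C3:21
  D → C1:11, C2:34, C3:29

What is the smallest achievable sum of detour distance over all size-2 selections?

12

Open {A, C}.
  C1→C 6, C2→A 1, C3→A 5  ⇒ total 12.
Compare {A, D}: total 17.
Compare {A, B}: total 21.
No size-2 selection does better; minimum is 12.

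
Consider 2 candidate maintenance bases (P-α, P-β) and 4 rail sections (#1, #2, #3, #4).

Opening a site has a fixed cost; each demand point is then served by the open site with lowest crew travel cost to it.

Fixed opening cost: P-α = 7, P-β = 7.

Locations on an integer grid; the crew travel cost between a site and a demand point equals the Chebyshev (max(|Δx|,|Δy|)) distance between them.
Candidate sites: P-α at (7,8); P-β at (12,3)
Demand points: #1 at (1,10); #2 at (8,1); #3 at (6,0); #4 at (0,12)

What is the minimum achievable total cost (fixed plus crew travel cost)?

Open {P-α}: assign each demand point to its cheapest open site.
  #1→P-α 6, #2→P-α 7, #3→P-α 8, #4→P-α 7
  crew travel cost 28, fixed 7 → total 35.
Compare {P-α, P-β}: crew travel cost 23 + fixed 14 = 37.
Compare {P-β}: crew travel cost 33 + fixed 7 = 40.

35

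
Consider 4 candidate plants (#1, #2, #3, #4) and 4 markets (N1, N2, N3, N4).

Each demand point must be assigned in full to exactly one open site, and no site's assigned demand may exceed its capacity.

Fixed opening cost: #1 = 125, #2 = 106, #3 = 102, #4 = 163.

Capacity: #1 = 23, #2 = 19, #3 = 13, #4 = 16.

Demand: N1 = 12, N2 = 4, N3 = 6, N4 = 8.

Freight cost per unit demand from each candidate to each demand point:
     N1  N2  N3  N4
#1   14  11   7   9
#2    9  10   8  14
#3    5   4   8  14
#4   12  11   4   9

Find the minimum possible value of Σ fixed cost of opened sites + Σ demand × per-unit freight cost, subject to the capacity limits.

445

Open {#1, #3}; cheapest assignment that respects the capacities:
  #1 (cap 23, load 18): N2, N3, N4 — cost 4×11 + 6×7 + 8×9 = 158
  #3 (cap 13, load 12): N1 — cost 12×5 = 60
  Shipping 218, fixed 227 → total 445.
  Any other capacity-feasible assignment to {#1, #3} ships for at least 218.
Compare {#2, #3}: its best feasible assignment gives total 468.
Compare {#1, #2}: its best feasible assignment gives total 493.
Every other set of open sites that can feasibly serve all demand totals ≥ 468 even under its best assignment. Minimum: 445.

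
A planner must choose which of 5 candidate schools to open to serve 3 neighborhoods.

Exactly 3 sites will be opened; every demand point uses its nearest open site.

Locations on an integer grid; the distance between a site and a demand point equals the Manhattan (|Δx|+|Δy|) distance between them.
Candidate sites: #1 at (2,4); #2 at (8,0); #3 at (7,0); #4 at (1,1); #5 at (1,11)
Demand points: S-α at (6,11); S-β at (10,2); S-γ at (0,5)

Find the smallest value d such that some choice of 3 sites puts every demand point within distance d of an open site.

5

Open {#1, #2, #5}.
  Farthest demand point is S-α at distance 5 (to #5); all others are ≤ 5.
With {#1, #3, #5} the worst case is 5.
With {#2, #4, #5} the worst case is 5.
No size-3 selection achieves below 5.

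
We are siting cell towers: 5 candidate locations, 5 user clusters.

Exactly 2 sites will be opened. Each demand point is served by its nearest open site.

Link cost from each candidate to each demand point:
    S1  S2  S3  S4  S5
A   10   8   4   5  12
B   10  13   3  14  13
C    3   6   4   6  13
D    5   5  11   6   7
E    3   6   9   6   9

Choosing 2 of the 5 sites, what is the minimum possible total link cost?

25

Open {C, D}.
  S1→C 3, S2→D 5, S3→C 4, S4→C 6, S5→D 7  ⇒ total 25.
Compare {A, D}: total 26.
Compare {B, D}: total 26.
No size-2 selection does better; minimum is 25.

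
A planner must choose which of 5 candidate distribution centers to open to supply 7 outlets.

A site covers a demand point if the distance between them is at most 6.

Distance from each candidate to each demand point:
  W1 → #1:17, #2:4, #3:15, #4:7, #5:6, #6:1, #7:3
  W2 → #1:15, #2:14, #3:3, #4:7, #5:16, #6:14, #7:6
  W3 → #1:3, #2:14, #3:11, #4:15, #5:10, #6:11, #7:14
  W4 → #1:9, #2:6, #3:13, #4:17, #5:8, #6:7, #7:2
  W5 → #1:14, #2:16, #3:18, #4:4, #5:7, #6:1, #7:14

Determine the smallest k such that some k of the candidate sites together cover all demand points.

Coverage sets (demand points within 6 of each site):
  W1: {#2, #5, #6, #7}
  W2: {#3, #7}
  W3: {#1}
  W4: {#2, #7}
  W5: {#4, #6}
No 3 sites suffice: every size-3 union leaves at least one demand point uncovered.
But {W1, W2, W3, W5} covers everything, so the minimum is 4.

4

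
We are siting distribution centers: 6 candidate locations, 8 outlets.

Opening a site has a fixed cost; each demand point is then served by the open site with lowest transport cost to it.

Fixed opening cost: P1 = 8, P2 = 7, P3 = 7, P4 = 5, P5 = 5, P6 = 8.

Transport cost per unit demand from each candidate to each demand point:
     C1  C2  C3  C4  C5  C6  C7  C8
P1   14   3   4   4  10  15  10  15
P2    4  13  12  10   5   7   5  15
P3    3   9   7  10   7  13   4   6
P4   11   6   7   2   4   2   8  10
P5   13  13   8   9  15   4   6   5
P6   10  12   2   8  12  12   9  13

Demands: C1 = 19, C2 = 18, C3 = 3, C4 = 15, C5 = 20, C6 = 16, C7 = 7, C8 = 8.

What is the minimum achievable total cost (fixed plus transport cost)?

Open {P1, P3, P4, P5}: assign each demand point to its cheapest open site.
  C1→P3 19×3=57, C2→P1 18×3=54, C3→P1 3×4=12, C4→P4 15×2=30, C5→P4 20×4=80, C6→P4 16×2=32, C7→P3 7×4=28, C8→P5 8×5=40
  transport cost 333, fixed 25 → total 358.
Compare {P1, P3, P4, P5, P6}: transport cost 327 + fixed 33 = 360.
Compare {P1, P3, P4}: transport cost 341 + fixed 20 = 361.
Compare {P1, P3, P4, P6}: transport cost 335 + fixed 28 = 363.
All other subsets cost ≥ 360. Minimum total cost: 358.

358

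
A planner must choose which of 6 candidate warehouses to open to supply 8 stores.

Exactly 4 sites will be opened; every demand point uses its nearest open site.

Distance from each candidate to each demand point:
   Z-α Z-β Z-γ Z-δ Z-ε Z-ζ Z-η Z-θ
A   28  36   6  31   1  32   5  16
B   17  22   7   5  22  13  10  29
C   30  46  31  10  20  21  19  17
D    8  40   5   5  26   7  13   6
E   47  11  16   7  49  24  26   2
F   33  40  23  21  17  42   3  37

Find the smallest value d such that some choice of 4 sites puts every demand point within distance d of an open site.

11

Open {A, B, D, E}.
  Farthest demand point is Z-β at distance 11 (to E); all others are ≤ 11.
With {A, C, D, E} the worst case is 11.
With {A, D, E, F} the worst case is 11.
No size-4 selection achieves below 11.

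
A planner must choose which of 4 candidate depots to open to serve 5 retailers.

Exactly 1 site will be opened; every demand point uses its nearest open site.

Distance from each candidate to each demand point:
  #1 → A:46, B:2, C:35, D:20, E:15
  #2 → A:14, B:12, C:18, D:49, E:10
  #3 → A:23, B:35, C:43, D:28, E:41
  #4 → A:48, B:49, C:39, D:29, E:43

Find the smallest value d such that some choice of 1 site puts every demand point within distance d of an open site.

43

Open {#3}.
  Farthest demand point is C at distance 43 (to #3); all others are ≤ 43.
With {#1} the worst case is 46.
With {#2} the worst case is 49.
No size-1 selection achieves below 43.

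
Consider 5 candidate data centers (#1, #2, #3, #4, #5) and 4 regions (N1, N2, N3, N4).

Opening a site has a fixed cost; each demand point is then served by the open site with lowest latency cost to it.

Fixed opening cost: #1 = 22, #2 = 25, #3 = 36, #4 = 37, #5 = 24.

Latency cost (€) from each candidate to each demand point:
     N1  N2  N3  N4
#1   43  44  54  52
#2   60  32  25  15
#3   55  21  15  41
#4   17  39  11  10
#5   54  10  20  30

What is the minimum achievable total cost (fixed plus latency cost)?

109

Open {#4, #5}: assign each demand point to its cheapest open site.
  N1→#4 17, N2→#5 10, N3→#4 11, N4→#4 10
  latency cost 48, fixed 61 → total 109.
Compare {#4}: latency cost 77 + fixed 37 = 114.
Compare {#1, #4, #5}: latency cost 48 + fixed 83 = 131.
Compare {#2, #4}: latency cost 70 + fixed 62 = 132.
All other subsets cost ≥ 114. Minimum total cost: 109.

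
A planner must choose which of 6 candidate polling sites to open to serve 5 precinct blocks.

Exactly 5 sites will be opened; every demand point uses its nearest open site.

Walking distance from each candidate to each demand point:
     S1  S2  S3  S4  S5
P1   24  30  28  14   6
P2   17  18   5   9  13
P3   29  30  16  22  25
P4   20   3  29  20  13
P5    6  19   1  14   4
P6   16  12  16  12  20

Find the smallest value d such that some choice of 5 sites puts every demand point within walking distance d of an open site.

Open {P1, P2, P3, P4, P5}.
  Farthest demand point is S4 at walking distance 9 (to P2); all others are ≤ 9.
With {P1, P2, P4, P5, P6} the worst case is 9.
With {P2, P3, P4, P5, P6} the worst case is 9.
No size-5 selection achieves below 9.

9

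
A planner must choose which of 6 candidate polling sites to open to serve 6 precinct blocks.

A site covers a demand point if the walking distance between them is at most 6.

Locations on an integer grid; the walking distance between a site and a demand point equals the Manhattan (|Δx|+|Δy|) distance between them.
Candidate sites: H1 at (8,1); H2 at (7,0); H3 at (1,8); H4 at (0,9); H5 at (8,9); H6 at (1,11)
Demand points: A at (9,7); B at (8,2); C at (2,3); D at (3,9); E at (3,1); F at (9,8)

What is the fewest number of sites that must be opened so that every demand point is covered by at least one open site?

Coverage sets (demand points within 6 of each site):
  H1: {B, E}
  H2: {B, E}
  H3: {C, D}
  H4: {D}
  H5: {A, D, F}
  H6: {D}
No 2 sites suffice: every size-2 union leaves at least one demand point uncovered.
But {H1, H3, H5} covers everything, so the minimum is 3.

3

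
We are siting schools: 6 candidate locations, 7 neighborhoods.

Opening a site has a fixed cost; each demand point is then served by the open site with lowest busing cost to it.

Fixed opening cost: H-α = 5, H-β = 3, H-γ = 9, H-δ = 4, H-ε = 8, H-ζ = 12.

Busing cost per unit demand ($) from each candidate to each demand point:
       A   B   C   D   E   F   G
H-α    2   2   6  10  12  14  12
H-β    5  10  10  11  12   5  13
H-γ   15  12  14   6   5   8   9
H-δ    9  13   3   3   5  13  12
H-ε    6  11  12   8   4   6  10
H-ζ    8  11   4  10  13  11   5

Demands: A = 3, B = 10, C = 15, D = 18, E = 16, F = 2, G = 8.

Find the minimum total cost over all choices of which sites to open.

270

Open {H-α, H-δ, H-ε, H-ζ}: assign each demand point to its cheapest open site.
  A→H-α 3×2=6, B→H-α 10×2=20, C→H-δ 15×3=45, D→H-δ 18×3=54, E→H-ε 16×4=64, F→H-ε 2×6=12, G→H-ζ 8×5=40
  busing cost 241, fixed 29 → total 270.
Compare {H-α, H-β, H-δ, H-ε, H-ζ}: busing cost 239 + fixed 32 = 271.
Compare {H-α, H-β, H-δ, H-ζ}: busing cost 255 + fixed 24 = 279.
Compare {H-α, H-γ, H-δ, H-ε, H-ζ}: busing cost 241 + fixed 38 = 279.
All other subsets cost ≥ 271. Minimum total cost: 270.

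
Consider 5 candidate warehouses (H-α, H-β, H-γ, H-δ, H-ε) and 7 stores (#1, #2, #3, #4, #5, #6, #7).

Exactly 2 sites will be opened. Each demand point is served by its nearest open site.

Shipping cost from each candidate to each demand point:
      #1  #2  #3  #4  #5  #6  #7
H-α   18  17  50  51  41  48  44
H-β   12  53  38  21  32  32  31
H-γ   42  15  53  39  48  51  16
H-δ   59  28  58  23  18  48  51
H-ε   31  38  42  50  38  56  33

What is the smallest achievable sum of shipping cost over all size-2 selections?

Open {H-β, H-γ}.
  #1→H-β 12, #2→H-γ 15, #3→H-β 38, #4→H-β 21, #5→H-β 32, #6→H-β 32, #7→H-γ 16  ⇒ total 166.
Compare {H-β, H-δ}: total 180.
Compare {H-α, H-β}: total 183.
No size-2 selection does better; minimum is 166.

166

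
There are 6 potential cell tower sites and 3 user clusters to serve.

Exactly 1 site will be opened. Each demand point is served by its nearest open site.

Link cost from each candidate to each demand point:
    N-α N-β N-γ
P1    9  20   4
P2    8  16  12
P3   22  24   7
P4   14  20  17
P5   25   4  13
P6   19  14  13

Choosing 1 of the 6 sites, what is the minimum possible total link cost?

Open {P1}.
  N-α→P1 9, N-β→P1 20, N-γ→P1 4  ⇒ total 33.
Compare {P2}: total 36.
Compare {P5}: total 42.
No size-1 selection does better; minimum is 33.

33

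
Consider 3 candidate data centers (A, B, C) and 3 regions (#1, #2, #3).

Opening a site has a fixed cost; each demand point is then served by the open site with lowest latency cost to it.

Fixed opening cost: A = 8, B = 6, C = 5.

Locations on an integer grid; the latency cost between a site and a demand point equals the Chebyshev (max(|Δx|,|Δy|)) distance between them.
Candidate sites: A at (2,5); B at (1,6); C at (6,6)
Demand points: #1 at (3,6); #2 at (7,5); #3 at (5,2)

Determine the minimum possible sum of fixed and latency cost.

13

Open {C}: assign each demand point to its cheapest open site.
  #1→C 3, #2→C 1, #3→C 4
  latency cost 8, fixed 5 → total 13.
Compare {A}: latency cost 9 + fixed 8 = 17.
Compare {B}: latency cost 12 + fixed 6 = 18.
Compare {A, C}: latency cost 5 + fixed 13 = 18.
All other subsets cost ≥ 17. Minimum total cost: 13.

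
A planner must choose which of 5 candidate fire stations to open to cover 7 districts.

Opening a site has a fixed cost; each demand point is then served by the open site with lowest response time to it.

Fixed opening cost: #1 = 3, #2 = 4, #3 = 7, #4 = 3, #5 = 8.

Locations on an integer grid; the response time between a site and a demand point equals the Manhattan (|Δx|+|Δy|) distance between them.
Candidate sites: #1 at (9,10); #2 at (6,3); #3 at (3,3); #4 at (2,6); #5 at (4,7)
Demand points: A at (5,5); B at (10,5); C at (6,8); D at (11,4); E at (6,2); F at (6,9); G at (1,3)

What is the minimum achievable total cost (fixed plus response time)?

36

Open {#2}: assign each demand point to its cheapest open site.
  A→#2 3, B→#2 6, C→#2 5, D→#2 6, E→#2 1, F→#2 6, G→#2 5
  response time 32, fixed 4 → total 36.
Compare {#1, #2}: response time 30 + fixed 7 = 37.
Compare {#2, #4}: response time 31 + fixed 7 = 38.
Compare {#1, #2, #4}: response time 29 + fixed 10 = 39.
All other subsets cost ≥ 37. Minimum total cost: 36.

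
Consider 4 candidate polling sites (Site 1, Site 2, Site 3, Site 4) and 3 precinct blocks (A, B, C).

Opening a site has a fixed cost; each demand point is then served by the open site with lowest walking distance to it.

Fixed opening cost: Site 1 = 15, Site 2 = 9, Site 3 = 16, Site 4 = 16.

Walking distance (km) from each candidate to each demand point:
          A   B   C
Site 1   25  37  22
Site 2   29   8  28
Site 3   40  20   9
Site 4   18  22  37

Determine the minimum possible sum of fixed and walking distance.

71

Open {Site 2, Site 3}: assign each demand point to its cheapest open site.
  A→Site 2 29, B→Site 2 8, C→Site 3 9
  walking distance 46, fixed 25 → total 71.
Compare {Site 2}: walking distance 65 + fixed 9 = 74.
Compare {Site 2, Site 3, Site 4}: walking distance 35 + fixed 41 = 76.
Compare {Site 1, Site 2}: walking distance 55 + fixed 24 = 79.
All other subsets cost ≥ 74. Minimum total cost: 71.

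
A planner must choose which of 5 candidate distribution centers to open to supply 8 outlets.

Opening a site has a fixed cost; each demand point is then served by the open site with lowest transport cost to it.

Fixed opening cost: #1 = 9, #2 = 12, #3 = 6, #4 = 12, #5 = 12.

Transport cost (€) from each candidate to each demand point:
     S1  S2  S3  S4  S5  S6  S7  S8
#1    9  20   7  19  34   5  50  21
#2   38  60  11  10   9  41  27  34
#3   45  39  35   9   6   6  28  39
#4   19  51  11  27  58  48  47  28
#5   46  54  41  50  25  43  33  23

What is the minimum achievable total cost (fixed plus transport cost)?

Open {#1, #3}: assign each demand point to its cheapest open site.
  S1→#1 9, S2→#1 20, S3→#1 7, S4→#3 9, S5→#3 6, S6→#1 5, S7→#3 28, S8→#1 21
  transport cost 105, fixed 15 → total 120.
Compare {#1, #2}: transport cost 108 + fixed 21 = 129.
Compare {#1, #2, #3}: transport cost 104 + fixed 27 = 131.
Compare {#1, #3, #4}: transport cost 105 + fixed 27 = 132.
All other subsets cost ≥ 129. Minimum total cost: 120.

120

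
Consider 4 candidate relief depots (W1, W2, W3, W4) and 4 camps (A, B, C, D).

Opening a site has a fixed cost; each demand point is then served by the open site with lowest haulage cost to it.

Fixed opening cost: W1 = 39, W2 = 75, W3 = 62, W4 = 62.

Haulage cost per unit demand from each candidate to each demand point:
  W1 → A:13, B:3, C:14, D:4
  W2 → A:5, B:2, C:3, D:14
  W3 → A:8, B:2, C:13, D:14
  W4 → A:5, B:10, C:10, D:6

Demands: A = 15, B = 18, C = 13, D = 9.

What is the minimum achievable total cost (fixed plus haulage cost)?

Open {W1, W2}: assign each demand point to its cheapest open site.
  A→W2 15×5=75, B→W2 18×2=36, C→W2 13×3=39, D→W1 9×4=36
  haulage cost 186, fixed 114 → total 300.
Compare {W2, W4}: haulage cost 204 + fixed 137 = 341.
Compare {W2}: haulage cost 276 + fixed 75 = 351.
Compare {W1, W2, W3}: haulage cost 186 + fixed 176 = 362.
All other subsets cost ≥ 341. Minimum total cost: 300.

300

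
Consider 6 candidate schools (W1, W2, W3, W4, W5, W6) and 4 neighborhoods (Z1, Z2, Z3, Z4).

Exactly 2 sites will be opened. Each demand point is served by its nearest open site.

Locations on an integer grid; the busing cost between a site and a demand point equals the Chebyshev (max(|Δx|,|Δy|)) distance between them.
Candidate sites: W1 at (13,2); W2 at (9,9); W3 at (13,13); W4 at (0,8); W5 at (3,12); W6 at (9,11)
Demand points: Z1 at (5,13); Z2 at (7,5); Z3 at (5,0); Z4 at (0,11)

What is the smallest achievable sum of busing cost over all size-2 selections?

Open {W2, W5}.
  Z1→W5 2, Z2→W2 4, Z3→W2 9, Z4→W5 3  ⇒ total 18.
Compare {W1, W5}: total 19.
Compare {W2, W4}: total 19.
No size-2 selection does better; minimum is 18.

18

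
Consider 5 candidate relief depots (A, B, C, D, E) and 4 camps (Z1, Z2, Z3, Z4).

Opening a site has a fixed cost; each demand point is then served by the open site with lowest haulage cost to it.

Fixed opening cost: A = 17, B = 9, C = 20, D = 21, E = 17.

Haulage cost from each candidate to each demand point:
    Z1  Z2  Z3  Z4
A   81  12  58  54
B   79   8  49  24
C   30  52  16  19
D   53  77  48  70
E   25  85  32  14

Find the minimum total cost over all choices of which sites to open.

Open {B, C}: assign each demand point to its cheapest open site.
  Z1→C 30, Z2→B 8, Z3→C 16, Z4→C 19
  haulage cost 73, fixed 29 → total 102.
Compare {B, E}: haulage cost 79 + fixed 26 = 105.
Compare {B, C, E}: haulage cost 63 + fixed 46 = 109.
Compare {A, C}: haulage cost 77 + fixed 37 = 114.
All other subsets cost ≥ 105. Minimum total cost: 102.

102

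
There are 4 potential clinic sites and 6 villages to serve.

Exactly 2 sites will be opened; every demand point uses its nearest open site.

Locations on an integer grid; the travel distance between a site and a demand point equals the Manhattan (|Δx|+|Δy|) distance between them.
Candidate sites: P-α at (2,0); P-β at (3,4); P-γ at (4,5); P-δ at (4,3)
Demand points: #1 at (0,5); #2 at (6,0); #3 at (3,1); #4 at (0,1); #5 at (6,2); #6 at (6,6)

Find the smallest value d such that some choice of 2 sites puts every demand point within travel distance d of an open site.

Open {P-α, P-β}.
  Farthest demand point is #5 at travel distance 5 (to P-β); all others are ≤ 5.
With {P-α, P-γ} the worst case is 5.
With {P-α, P-δ} the worst case is 6.
No size-2 selection achieves below 5.

5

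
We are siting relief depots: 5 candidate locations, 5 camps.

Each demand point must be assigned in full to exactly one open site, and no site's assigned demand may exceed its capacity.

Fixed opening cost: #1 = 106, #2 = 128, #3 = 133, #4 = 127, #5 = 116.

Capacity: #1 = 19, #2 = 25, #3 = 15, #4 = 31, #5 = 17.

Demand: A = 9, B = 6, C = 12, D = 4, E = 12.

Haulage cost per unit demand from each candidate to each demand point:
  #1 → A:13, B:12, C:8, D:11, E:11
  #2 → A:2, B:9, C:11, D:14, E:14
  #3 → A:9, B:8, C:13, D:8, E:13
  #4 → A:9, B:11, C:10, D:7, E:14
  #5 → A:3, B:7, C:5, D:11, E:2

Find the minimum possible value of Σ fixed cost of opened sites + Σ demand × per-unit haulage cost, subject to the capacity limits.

562

Open {#4, #5}; cheapest assignment that respects the capacities:
  #4 (cap 31, load 31): A, B, C, D — cost 9×9 + 6×11 + 12×10 + 4×7 = 295
  #5 (cap 17, load 12): E — cost 12×2 = 24
  Shipping 319, fixed 243 → total 562.
  Any other capacity-feasible assignment to {#4, #5} ships for at least 319.
Compare {#1, #2, #5}: its best feasible assignment gives total 586.
Compare {#2, #4, #5}: its best feasible assignment gives total 615.
Every other set of open sites that can feasibly serve all demand totals ≥ 586 even under its best assignment. Minimum: 562.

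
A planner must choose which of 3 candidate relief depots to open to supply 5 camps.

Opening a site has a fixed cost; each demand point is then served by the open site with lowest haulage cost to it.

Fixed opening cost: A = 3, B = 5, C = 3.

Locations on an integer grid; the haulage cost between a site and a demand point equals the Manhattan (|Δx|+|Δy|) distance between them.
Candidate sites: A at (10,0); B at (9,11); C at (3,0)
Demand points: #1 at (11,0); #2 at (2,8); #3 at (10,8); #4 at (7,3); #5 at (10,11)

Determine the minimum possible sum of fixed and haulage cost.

Open {A, B}: assign each demand point to its cheapest open site.
  #1→A 1, #2→B 10, #3→B 4, #4→A 6, #5→B 1
  haulage cost 22, fixed 8 → total 30.
Compare {A, B, C}: haulage cost 21 + fixed 11 = 32.
Compare {B, C}: haulage cost 29 + fixed 8 = 37.
Compare {A, C}: haulage cost 35 + fixed 6 = 41.
All other subsets cost ≥ 32. Minimum total cost: 30.

30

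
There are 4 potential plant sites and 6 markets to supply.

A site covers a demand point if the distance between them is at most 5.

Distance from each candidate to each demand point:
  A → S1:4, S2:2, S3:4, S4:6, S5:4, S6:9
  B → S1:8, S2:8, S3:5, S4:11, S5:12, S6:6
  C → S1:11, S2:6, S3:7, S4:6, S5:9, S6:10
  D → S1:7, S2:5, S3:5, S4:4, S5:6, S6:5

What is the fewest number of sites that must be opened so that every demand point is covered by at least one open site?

2

Coverage sets (demand points within 5 of each site):
  A: {S1, S2, S3, S5}
  B: {S3}
  C: {}
  D: {S2, S3, S4, S6}
No single site covers all 6 demand points.
But {A, D} covers everything, so the minimum is 2.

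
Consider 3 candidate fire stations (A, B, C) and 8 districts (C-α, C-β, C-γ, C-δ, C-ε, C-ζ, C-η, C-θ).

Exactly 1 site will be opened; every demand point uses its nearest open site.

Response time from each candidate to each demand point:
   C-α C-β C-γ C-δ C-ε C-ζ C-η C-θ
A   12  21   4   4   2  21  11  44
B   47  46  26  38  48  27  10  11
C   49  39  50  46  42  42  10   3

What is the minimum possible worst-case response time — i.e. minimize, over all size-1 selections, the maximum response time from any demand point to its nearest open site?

Open {A}.
  Farthest demand point is C-θ at response time 44 (to A); all others are ≤ 44.
With {B} the worst case is 48.
With {C} the worst case is 50.
No size-1 selection achieves below 44.

44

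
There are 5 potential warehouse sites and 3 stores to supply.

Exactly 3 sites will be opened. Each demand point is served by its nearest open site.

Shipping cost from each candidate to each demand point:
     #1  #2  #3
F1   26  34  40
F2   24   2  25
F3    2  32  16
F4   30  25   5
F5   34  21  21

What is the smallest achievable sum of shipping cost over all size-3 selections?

Open {F2, F3, F4}.
  #1→F3 2, #2→F2 2, #3→F4 5  ⇒ total 9.
Compare {F1, F2, F3}: total 20.
Compare {F2, F3, F5}: total 20.
No size-3 selection does better; minimum is 9.

9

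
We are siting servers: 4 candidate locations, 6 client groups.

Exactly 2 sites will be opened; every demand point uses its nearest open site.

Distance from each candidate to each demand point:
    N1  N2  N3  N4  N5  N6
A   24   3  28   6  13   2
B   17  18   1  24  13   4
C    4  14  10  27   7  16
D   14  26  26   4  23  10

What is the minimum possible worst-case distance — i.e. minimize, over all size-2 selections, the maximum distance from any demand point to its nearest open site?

Open {A, C}.
  Farthest demand point is N3 at distance 10 (to C); all others are ≤ 10.
With {C, D} the worst case is 14.
With {A, B} the worst case is 17.
No size-2 selection achieves below 10.

10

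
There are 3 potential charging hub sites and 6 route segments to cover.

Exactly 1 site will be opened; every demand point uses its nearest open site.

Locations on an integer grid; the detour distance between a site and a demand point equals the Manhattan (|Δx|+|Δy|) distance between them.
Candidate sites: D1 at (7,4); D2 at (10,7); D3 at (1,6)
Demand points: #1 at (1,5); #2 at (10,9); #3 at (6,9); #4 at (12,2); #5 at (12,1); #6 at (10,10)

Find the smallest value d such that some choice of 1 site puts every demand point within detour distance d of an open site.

Open {D1}.
  Farthest demand point is #6 at detour distance 9 (to D1); all others are ≤ 9.
With {D2} the worst case is 11.
With {D3} the worst case is 16.
No size-1 selection achieves below 9.

9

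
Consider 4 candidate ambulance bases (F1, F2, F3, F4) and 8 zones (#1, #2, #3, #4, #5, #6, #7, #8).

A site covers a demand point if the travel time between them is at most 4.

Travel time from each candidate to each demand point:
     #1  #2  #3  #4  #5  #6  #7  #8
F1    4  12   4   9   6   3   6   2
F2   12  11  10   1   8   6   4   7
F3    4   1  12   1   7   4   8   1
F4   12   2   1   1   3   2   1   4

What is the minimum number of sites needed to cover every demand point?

Coverage sets (demand points within 4 of each site):
  F1: {#1, #3, #6, #8}
  F2: {#4, #7}
  F3: {#1, #2, #4, #6, #8}
  F4: {#2, #3, #4, #5, #6, #7, #8}
No single site covers all 8 demand points.
But {F1, F4} covers everything, so the minimum is 2.

2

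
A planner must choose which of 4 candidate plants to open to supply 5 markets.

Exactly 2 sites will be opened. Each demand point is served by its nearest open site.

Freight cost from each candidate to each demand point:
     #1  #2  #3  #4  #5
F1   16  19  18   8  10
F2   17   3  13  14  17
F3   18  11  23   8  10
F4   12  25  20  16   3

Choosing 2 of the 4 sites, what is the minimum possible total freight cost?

Open {F2, F4}.
  #1→F4 12, #2→F2 3, #3→F2 13, #4→F2 14, #5→F4 3  ⇒ total 45.
Compare {F1, F2}: total 50.
Compare {F2, F3}: total 51.
No size-2 selection does better; minimum is 45.

45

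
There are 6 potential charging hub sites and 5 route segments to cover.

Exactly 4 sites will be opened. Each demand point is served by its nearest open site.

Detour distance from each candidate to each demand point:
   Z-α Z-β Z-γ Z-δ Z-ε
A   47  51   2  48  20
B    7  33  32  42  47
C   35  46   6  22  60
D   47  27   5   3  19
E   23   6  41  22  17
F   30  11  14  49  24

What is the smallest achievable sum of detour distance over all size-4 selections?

35

Open {A, B, D, E}.
  Z-α→B 7, Z-β→E 6, Z-γ→A 2, Z-δ→D 3, Z-ε→E 17  ⇒ total 35.
Compare {B, C, D, E}: total 38.
Compare {B, D, E, F}: total 38.
No size-4 selection does better; minimum is 35.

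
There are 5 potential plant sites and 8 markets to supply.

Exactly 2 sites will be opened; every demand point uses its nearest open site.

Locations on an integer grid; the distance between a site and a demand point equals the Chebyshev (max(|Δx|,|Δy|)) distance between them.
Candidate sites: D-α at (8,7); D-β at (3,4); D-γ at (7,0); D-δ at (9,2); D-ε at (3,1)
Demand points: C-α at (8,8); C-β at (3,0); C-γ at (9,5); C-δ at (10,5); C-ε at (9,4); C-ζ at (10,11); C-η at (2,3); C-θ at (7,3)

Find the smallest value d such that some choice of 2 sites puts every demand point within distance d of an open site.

4

Open {D-α, D-β}.
  Farthest demand point is C-β at distance 4 (to D-β); all others are ≤ 4.
With {D-α, D-ε} the worst case is 4.
With {D-α, D-γ} the worst case is 5.
No size-2 selection achieves below 4.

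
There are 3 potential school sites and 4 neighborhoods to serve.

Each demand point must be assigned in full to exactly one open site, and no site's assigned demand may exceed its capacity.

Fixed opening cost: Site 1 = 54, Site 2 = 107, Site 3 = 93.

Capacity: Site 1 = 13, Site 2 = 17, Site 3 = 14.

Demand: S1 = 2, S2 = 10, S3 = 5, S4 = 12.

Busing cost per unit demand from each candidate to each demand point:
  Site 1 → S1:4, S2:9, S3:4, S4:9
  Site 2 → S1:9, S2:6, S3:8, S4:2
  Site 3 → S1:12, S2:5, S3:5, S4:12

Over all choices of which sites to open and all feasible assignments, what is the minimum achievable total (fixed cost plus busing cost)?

323

Open {Site 1, Site 2}; cheapest assignment that respects the capacities:
  Site 1 (cap 13, load 12): S1, S2 — cost 2×4 + 10×9 = 98
  Site 2 (cap 17, load 17): S3, S4 — cost 5×8 + 12×2 = 64
  Shipping 162, fixed 161 → total 323.
  Any other capacity-feasible assignment to {Site 1, Site 2} ships for at least 162.
Compare {Site 2, Site 3}: its best feasible assignment gives total 338.
Compare {Site 1, Site 2, Site 3}: its best feasible assignment gives total 356.
Every other set of open sites that can feasibly serve all demand totals ≥ 338 even under its best assignment. Minimum: 323.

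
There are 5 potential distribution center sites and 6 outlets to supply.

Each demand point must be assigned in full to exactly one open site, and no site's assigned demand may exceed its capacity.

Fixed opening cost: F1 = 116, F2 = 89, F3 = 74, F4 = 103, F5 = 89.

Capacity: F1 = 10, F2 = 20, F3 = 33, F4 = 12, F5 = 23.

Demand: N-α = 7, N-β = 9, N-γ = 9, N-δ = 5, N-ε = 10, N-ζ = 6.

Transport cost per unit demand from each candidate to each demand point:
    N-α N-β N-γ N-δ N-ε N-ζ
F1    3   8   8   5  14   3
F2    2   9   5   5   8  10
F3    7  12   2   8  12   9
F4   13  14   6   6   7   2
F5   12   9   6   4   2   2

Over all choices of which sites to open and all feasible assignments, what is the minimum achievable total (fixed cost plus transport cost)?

Open {F3, F5}; cheapest assignment that respects the capacities:
  F3 (cap 33, load 25): N-α, N-β, N-γ — cost 7×7 + 9×12 + 9×2 = 175
  F5 (cap 23, load 21): N-δ, N-ε, N-ζ — cost 5×4 + 10×2 + 6×2 = 52
  Shipping 227, fixed 163 → total 390.
  Any other capacity-feasible assignment to {F3, F5} ships for at least 227.
Compare {F2, F3, F5}: its best feasible assignment gives total 417.
Compare {F1, F3, F5}: its best feasible assignment gives total 470.
Every other set of open sites that can feasibly serve all demand totals ≥ 417 even under its best assignment. Minimum: 390.

390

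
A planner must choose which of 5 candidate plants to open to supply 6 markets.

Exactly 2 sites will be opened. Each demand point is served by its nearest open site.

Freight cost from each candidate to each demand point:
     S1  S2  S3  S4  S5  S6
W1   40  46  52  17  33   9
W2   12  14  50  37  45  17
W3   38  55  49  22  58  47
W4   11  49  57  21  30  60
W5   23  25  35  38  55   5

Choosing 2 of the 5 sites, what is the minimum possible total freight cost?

Open {W4, W5}.
  S1→W4 11, S2→W5 25, S3→W5 35, S4→W4 21, S5→W4 30, S6→W5 5  ⇒ total 127.
Compare {W1, W2}: total 135.
Compare {W1, W5}: total 138.
No size-2 selection does better; minimum is 127.

127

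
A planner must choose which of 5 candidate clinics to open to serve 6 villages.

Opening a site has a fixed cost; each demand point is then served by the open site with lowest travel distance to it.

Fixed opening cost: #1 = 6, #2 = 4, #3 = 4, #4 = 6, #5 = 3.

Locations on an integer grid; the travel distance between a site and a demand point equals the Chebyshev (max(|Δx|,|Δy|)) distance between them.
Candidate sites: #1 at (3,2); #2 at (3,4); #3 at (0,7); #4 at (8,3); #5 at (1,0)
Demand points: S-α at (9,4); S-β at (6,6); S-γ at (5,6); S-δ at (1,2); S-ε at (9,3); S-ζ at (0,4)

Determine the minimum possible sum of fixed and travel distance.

Open {#2, #4}: assign each demand point to its cheapest open site.
  S-α→#4 1, S-β→#2 3, S-γ→#2 2, S-δ→#2 2, S-ε→#4 1, S-ζ→#2 3
  travel distance 12, fixed 10 → total 22.
Compare {#4, #5}: travel distance 14 + fixed 9 = 23.
Compare {#1, #4}: travel distance 13 + fixed 12 = 25.
Compare {#2, #4, #5}: travel distance 12 + fixed 13 = 25.
All other subsets cost ≥ 23. Minimum total cost: 22.

22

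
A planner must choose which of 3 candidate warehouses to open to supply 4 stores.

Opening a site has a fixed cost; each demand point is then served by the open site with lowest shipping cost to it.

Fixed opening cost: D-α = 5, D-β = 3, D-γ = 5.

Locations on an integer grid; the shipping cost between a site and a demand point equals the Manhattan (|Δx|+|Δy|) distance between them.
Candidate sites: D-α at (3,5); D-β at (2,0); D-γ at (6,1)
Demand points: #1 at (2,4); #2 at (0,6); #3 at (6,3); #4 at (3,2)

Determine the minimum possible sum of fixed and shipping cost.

19

Open {D-α}: assign each demand point to its cheapest open site.
  #1→D-α 2, #2→D-α 4, #3→D-α 5, #4→D-α 3
  shipping cost 14, fixed 5 → total 19.
Compare {D-α, D-γ}: shipping cost 11 + fixed 10 = 21.
Compare {D-α, D-β}: shipping cost 14 + fixed 8 = 22.
Compare {D-α, D-β, D-γ}: shipping cost 11 + fixed 13 = 24.
All other subsets cost ≥ 21. Minimum total cost: 19.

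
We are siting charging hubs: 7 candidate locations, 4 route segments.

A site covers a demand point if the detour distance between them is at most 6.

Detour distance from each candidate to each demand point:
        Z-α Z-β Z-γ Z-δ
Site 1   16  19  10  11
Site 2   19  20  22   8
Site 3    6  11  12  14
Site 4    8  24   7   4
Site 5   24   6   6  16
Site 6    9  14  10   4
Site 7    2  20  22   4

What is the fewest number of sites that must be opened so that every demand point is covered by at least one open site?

2

Coverage sets (demand points within 6 of each site):
  Site 1: {}
  Site 2: {}
  Site 3: {Z-α}
  Site 4: {Z-δ}
  Site 5: {Z-β, Z-γ}
  Site 6: {Z-δ}
  Site 7: {Z-α, Z-δ}
No single site covers all 4 demand points.
But {Site 5, Site 7} covers everything, so the minimum is 2.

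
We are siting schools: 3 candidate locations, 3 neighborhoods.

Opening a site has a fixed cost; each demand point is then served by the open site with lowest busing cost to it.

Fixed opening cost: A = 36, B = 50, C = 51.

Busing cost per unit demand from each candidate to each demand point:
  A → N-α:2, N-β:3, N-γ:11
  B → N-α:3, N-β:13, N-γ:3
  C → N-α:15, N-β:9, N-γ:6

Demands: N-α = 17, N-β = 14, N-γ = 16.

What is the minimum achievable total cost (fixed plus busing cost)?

Open {A, B}: assign each demand point to its cheapest open site.
  N-α→A 17×2=34, N-β→A 14×3=42, N-γ→B 16×3=48
  busing cost 124, fixed 86 → total 210.
Compare {A, C}: busing cost 172 + fixed 87 = 259.
Compare {A, B, C}: busing cost 124 + fixed 137 = 261.
Compare {A}: busing cost 252 + fixed 36 = 288.
All other subsets cost ≥ 259. Minimum total cost: 210.

210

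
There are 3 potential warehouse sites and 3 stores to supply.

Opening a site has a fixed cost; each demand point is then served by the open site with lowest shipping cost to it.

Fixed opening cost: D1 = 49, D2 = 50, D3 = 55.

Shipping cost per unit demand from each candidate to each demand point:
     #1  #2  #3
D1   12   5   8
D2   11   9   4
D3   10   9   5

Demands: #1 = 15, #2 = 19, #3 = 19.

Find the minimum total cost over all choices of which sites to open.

Open {D1, D2}: assign each demand point to its cheapest open site.
  #1→D2 15×11=165, #2→D1 19×5=95, #3→D2 19×4=76
  shipping cost 336, fixed 99 → total 435.
Compare {D1, D3}: shipping cost 340 + fixed 104 = 444.
Compare {D2}: shipping cost 412 + fixed 50 = 462.
Compare {D3}: shipping cost 416 + fixed 55 = 471.
All other subsets cost ≥ 444. Minimum total cost: 435.

435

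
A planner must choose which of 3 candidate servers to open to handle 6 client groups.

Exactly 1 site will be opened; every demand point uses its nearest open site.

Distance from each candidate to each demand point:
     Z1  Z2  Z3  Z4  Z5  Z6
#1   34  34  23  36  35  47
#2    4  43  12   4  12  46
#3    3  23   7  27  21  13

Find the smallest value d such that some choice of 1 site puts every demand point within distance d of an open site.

27

Open {#3}.
  Farthest demand point is Z4 at distance 27 (to #3); all others are ≤ 27.
With {#2} the worst case is 46.
With {#1} the worst case is 47.
No size-1 selection achieves below 27.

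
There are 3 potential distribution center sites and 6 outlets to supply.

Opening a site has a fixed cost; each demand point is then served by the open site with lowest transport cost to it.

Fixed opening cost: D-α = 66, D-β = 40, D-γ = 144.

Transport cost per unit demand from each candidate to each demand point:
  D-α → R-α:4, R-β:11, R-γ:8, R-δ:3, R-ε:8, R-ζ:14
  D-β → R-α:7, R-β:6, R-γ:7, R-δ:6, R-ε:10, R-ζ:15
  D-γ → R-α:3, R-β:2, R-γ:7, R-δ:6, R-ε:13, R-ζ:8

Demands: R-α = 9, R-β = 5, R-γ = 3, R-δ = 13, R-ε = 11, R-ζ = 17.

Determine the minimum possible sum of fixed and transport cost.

Open {D-α, D-γ}: assign each demand point to its cheapest open site.
  R-α→D-γ 9×3=27, R-β→D-γ 5×2=10, R-γ→D-γ 3×7=21, R-δ→D-α 13×3=39, R-ε→D-α 11×8=88, R-ζ→D-γ 17×8=136
  transport cost 321, fixed 210 → total 531.
Compare {D-α}: transport cost 480 + fixed 66 = 546.
Compare {D-α, D-β}: transport cost 452 + fixed 106 = 558.
Compare {D-γ}: transport cost 415 + fixed 144 = 559.
All other subsets cost ≥ 546. Minimum total cost: 531.

531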